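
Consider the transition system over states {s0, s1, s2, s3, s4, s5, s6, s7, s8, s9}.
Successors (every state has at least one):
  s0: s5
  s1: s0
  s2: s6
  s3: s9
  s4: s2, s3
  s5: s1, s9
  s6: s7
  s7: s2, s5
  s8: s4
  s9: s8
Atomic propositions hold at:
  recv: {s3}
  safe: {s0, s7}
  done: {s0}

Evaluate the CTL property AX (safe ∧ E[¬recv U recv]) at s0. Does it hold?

No

Sat(¬recv) = {s0, s1, s2, s4, s5, s6, s7, s8, s9}
E[¬recv U recv]: least fixpoint, start Z0 = Sat(recv) = {s3}, add states in Sat(¬recv) with some successor in Z. Z1 = {s3, s4}; Z2 = {s3, s4, s8}; Z3 = {s3, s4, s8, s9}; Z4 = {s3, s4, s5, s8, s9}; Z5 = {s0, s3, s4, s5, s7, s8, s9}; Z6 = {s0, s1, s3, s4, s5, s6, s7, s8, s9}; Z7 = {s0, s1, s2, s3, s4, s5, s6, s7, s8, s9}; fixed.
Sat(E[¬recv U recv]) = {s0, s1, s2, s3, s4, s5, s6, s7, s8, s9}
Sat(safe ∧ E[¬recv U recv]) = {s0, s7}
Sat(AX (safe ∧ E[¬recv U recv])) = {s : every successor in {s0, s7}} = {s1, s6}
s0 ∉ Sat(AX (safe ∧ E[¬recv U recv])) = {s1, s6}, so the formula does not hold at s0.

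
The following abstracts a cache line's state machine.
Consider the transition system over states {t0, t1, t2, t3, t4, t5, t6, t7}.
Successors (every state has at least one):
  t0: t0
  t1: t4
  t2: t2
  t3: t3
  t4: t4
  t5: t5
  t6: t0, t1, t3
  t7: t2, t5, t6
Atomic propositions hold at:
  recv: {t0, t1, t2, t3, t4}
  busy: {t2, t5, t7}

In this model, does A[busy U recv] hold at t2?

A[busy U recv]: least fixpoint, start Z0 = Sat(recv) = {t0, t1, t2, t3, t4}, add states in Sat(busy) with every successor in Z. Already a fixed point.
Sat(A[busy U recv]) = {t0, t1, t2, t3, t4}
t2 ∈ Sat(A[busy U recv]) = {t0, t1, t2, t3, t4}, so the formula holds at t2.

Yes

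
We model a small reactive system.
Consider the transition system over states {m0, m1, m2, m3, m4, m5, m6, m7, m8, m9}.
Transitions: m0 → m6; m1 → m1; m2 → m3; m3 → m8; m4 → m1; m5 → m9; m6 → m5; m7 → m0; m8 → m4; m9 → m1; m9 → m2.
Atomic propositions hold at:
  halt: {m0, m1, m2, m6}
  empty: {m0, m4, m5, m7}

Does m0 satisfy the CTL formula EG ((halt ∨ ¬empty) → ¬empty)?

Sat(¬empty) = {m1, m2, m3, m6, m8, m9}
Sat(halt ∨ ¬empty) = {m0, m1, m2, m3, m6, m8, m9}
Sat((halt ∨ ¬empty) → ¬empty) = {m1, m2, m3, m4, m5, m6, m7, m8, m9}
EG ((halt ∨ ¬empty) → ¬empty): greatest fixpoint, start Z0 = {m1, m2, m3, m4, m5, m6, m7, m8, m9}, keep only states in Sat with some successor in Z. Z1 = {m1, m2, m3, m4, m5, m6, m8, m9}; fixed.
Sat(EG ((halt ∨ ¬empty) → ¬empty)) = {m1, m2, m3, m4, m5, m6, m8, m9}
m0 ∉ Sat(EG ((halt ∨ ¬empty) → ¬empty)) = {m1, m2, m3, m4, m5, m6, m8, m9}, so the formula does not hold at m0.

No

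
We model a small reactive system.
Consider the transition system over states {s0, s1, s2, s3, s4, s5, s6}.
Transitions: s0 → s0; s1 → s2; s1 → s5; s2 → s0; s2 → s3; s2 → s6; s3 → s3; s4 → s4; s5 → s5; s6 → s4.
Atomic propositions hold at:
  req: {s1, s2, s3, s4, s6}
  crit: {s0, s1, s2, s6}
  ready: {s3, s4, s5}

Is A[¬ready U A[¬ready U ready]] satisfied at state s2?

No

Sat(¬ready) = {s0, s1, s2, s6}
A[¬ready U ready]: least fixpoint, start Z0 = Sat(ready) = {s3, s4, s5}, add states in Sat(¬ready) with every successor in Z. Z1 = {s3, s4, s5, s6}; fixed.
Sat(A[¬ready U ready]) = {s3, s4, s5, s6}
A[¬ready U A[¬ready U ready]]: least fixpoint, start Z0 = Sat(A[¬ready U ready]) = {s3, s4, s5, s6}, add states in Sat(¬ready) with every successor in Z. Already a fixed point.
Sat(A[¬ready U A[¬ready U ready]]) = {s3, s4, s5, s6}
s2 ∉ Sat(A[¬ready U A[¬ready U ready]]) = {s3, s4, s5, s6}, so the formula does not hold at s2.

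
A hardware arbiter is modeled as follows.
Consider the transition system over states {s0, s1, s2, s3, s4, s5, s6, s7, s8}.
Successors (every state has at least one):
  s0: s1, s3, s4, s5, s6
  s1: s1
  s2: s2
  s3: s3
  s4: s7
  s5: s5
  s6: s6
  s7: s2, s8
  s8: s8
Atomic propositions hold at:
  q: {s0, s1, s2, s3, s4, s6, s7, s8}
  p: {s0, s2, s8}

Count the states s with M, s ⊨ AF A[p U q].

A[p U q]: least fixpoint, start Z0 = Sat(q) = {s0, s1, s2, s3, s4, s6, s7, s8}, add states in Sat(p) with every successor in Z. Already a fixed point.
Sat(A[p U q]) = {s0, s1, s2, s3, s4, s6, s7, s8}
AF A[p U q]: least fixpoint, start Z0 = {s0, s1, s2, s3, s4, s6, s7, s8}, add states with every successor in Z. Already a fixed point.
Sat(AF A[p U q]) = {s0, s1, s2, s3, s4, s6, s7, s8}
|Sat(AF A[p U q])| = |{s0, s1, s2, s3, s4, s6, s7, s8}| = 8.

8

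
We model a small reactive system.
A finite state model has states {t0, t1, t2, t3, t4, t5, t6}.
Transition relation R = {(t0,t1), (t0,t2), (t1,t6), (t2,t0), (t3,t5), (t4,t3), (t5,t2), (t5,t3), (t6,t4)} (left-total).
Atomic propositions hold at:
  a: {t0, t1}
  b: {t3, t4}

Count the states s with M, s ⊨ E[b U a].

2

E[b U a]: least fixpoint, start Z0 = Sat(a) = {t0, t1}, add states in Sat(b) with some successor in Z. Already a fixed point.
Sat(E[b U a]) = {t0, t1}
|Sat(E[b U a])| = |{t0, t1}| = 2.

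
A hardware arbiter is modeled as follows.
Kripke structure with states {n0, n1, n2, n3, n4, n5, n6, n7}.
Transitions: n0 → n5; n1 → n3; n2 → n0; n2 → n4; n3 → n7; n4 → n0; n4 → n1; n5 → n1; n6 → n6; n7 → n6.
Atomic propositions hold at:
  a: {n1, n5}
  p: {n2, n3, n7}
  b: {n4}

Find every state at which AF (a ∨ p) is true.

{n0, n1, n2, n3, n4, n5, n7}

Sat(a ∨ p) = {n1, n2, n3, n5, n7}
AF (a ∨ p): least fixpoint, start Z0 = {n1, n2, n3, n5, n7}, add states with every successor in Z. Z1 = {n0, n1, n2, n3, n5, n7}; Z2 = {n0, n1, n2, n3, n4, n5, n7}; fixed.
Sat(AF (a ∨ p)) = {n0, n1, n2, n3, n4, n5, n7}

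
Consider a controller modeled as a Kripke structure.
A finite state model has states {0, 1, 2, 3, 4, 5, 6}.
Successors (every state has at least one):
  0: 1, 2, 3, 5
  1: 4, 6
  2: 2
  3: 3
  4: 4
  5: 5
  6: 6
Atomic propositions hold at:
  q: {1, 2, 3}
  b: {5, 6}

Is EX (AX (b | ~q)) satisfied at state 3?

No

Sat(~q) = {0, 4, 5, 6}
Sat(b | ~q) = {0, 4, 5, 6}
Sat(AX (b | ~q)) = {s : every successor in {0, 4, 5, 6}} = {1, 4, 5, 6}
Sat(EX (AX (b | ~q))) = {s : some successor in {1, 4, 5, 6}} = {0, 1, 4, 5, 6}
3 ∉ Sat(EX (AX (b | ~q))) = {0, 1, 4, 5, 6}, so the formula does not hold at 3.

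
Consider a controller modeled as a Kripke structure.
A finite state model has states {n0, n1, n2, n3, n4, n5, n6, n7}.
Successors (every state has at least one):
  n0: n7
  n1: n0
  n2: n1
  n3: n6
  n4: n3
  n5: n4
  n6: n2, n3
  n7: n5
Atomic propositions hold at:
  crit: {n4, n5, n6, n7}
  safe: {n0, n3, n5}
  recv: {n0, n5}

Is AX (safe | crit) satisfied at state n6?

No

Sat(safe | crit) = {n0, n3, n4, n5, n6, n7}
Sat(AX (safe | crit)) = {s : every successor in {n0, n3, n4, n5, n6, n7}} = {n0, n1, n3, n4, n5, n7}
n6 ∉ Sat(AX (safe | crit)) = {n0, n1, n3, n4, n5, n7}, so the formula does not hold at n6.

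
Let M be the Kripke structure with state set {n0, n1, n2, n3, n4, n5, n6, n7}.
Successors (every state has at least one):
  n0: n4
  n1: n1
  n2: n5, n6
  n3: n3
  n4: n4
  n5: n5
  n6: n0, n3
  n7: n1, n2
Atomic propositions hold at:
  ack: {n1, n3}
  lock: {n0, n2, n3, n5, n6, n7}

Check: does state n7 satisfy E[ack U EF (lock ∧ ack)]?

Yes

Sat(lock ∧ ack) = {n3}
EF (lock ∧ ack): least fixpoint, start Z0 = {n3}, add states with some successor in Z. Z1 = {n3, n6}; Z2 = {n2, n3, n6}; Z3 = {n2, n3, n6, n7}; fixed.
Sat(EF (lock ∧ ack)) = {n2, n3, n6, n7}
E[ack U EF (lock ∧ ack)]: least fixpoint, start Z0 = Sat(EF (lock ∧ ack)) = {n2, n3, n6, n7}, add states in Sat(ack) with some successor in Z. Already a fixed point.
Sat(E[ack U EF (lock ∧ ack)]) = {n2, n3, n6, n7}
n7 ∈ Sat(E[ack U EF (lock ∧ ack)]) = {n2, n3, n6, n7}, so the formula holds at n7.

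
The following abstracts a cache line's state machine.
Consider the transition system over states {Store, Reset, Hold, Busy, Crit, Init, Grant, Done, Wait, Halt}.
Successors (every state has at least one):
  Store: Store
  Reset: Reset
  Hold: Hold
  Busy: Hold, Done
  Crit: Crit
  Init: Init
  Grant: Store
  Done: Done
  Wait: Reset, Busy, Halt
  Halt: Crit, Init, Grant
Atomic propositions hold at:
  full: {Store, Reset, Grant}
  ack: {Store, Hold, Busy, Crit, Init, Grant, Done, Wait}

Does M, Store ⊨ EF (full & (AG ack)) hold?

AG ack: greatest fixpoint, start Z0 = {Store, Hold, Busy, Crit, Init, Grant, Done, Wait}, keep only states in Sat with every successor in Z. Z1 = {Store, Hold, Busy, Crit, Init, Grant, Done}; fixed.
Sat(AG ack) = {Store, Hold, Busy, Crit, Init, Grant, Done}
Sat(full & (AG ack)) = {Store, Grant}
EF (full & (AG ack)): least fixpoint, start Z0 = {Store, Grant}, add states with some successor in Z. Z1 = {Store, Grant, Halt}; Z2 = {Store, Grant, Wait, Halt}; fixed.
Sat(EF (full & (AG ack))) = {Store, Grant, Wait, Halt}
Store ∈ Sat(EF (full & (AG ack))) = {Store, Grant, Wait, Halt}, so the formula holds at Store.

Yes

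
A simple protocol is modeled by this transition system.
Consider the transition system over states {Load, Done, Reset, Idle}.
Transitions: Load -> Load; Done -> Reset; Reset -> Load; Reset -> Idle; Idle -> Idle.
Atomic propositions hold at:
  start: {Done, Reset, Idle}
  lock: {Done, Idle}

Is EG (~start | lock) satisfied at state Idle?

Yes

Sat(~start) = {Load}
Sat(~start | lock) = {Load, Done, Idle}
EG (~start | lock): greatest fixpoint, start Z0 = {Load, Done, Idle}, keep only states in Sat with some successor in Z. Z1 = {Load, Idle}; fixed.
Sat(EG (~start | lock)) = {Load, Idle}
Idle ∈ Sat(EG (~start | lock)) = {Load, Idle}, so the formula holds at Idle.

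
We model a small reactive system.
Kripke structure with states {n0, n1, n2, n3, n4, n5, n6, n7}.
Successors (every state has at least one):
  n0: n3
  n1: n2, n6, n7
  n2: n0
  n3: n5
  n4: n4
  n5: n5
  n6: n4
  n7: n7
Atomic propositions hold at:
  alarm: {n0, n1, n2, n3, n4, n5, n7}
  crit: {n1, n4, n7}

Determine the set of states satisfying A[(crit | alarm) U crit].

Sat(crit | alarm) = {n0, n1, n2, n3, n4, n5, n7}
A[(crit | alarm) U crit]: least fixpoint, start Z0 = Sat(crit) = {n1, n4, n7}, add states in Sat(crit | alarm) with every successor in Z. Already a fixed point.
Sat(A[(crit | alarm) U crit]) = {n1, n4, n7}

{n1, n4, n7}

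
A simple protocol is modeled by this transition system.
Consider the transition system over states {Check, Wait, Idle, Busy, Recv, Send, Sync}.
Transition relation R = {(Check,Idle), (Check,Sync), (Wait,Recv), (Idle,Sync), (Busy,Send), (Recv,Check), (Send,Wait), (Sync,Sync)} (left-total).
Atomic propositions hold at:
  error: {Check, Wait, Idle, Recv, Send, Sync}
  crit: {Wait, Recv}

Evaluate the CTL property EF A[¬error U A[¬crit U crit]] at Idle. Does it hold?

Sat(¬error) = {Busy}
Sat(¬crit) = {Check, Idle, Busy, Send, Sync}
A[¬crit U crit]: least fixpoint, start Z0 = Sat(crit) = {Wait, Recv}, add states in Sat(¬crit) with every successor in Z. Z1 = {Wait, Recv, Send}; Z2 = {Wait, Busy, Recv, Send}; fixed.
Sat(A[¬crit U crit]) = {Wait, Busy, Recv, Send}
A[¬error U A[¬crit U crit]]: least fixpoint, start Z0 = Sat(A[¬crit U crit]) = {Wait, Busy, Recv, Send}, add states in Sat(¬error) with every successor in Z. Already a fixed point.
Sat(A[¬error U A[¬crit U crit]]) = {Wait, Busy, Recv, Send}
EF A[¬error U A[¬crit U crit]]: least fixpoint, start Z0 = {Wait, Busy, Recv, Send}, add states with some successor in Z. Already a fixed point.
Sat(EF A[¬error U A[¬crit U crit]]) = {Wait, Busy, Recv, Send}
Idle ∉ Sat(EF A[¬error U A[¬crit U crit]]) = {Wait, Busy, Recv, Send}, so the formula does not hold at Idle.

No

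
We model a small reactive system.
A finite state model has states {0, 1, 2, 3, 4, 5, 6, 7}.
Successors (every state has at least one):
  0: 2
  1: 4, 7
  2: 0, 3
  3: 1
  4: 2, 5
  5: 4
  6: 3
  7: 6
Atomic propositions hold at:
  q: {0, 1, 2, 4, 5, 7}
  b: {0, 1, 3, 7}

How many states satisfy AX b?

3

Sat(AX b) = {s : every successor in {0, 1, 3, 7}} = {2, 3, 6}
|Sat(AX b)| = |{2, 3, 6}| = 3.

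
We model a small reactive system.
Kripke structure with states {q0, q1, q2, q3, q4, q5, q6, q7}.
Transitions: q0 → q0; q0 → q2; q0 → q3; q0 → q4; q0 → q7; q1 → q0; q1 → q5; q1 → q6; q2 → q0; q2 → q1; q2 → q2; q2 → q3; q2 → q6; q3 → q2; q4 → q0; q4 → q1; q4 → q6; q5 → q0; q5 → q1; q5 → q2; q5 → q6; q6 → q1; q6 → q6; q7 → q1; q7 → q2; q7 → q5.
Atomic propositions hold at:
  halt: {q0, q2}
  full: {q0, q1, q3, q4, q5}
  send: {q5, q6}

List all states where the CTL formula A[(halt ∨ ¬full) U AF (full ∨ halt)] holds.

Sat(¬full) = {q2, q6, q7}
Sat(halt ∨ ¬full) = {q0, q2, q6, q7}
Sat(full ∨ halt) = {q0, q1, q2, q3, q4, q5}
AF (full ∨ halt): least fixpoint, start Z0 = {q0, q1, q2, q3, q4, q5}, add states with every successor in Z. Z1 = {q0, q1, q2, q3, q4, q5, q7}; fixed.
Sat(AF (full ∨ halt)) = {q0, q1, q2, q3, q4, q5, q7}
A[(halt ∨ ¬full) U AF (full ∨ halt)]: least fixpoint, start Z0 = Sat(AF (full ∨ halt)) = {q0, q1, q2, q3, q4, q5, q7}, add states in Sat(halt ∨ ¬full) with every successor in Z. Already a fixed point.
Sat(A[(halt ∨ ¬full) U AF (full ∨ halt)]) = {q0, q1, q2, q3, q4, q5, q7}

{q0, q1, q2, q3, q4, q5, q7}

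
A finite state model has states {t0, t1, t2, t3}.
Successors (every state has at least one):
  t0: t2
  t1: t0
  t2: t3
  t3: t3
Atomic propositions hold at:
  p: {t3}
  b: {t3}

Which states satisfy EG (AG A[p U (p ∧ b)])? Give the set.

Sat(p ∧ b) = {t3}
A[p U (p ∧ b)]: least fixpoint, start Z0 = Sat((p ∧ b)) = {t3}, add states in Sat(p) with every successor in Z. Already a fixed point.
Sat(A[p U (p ∧ b)]) = {t3}
AG A[p U (p ∧ b)]: greatest fixpoint, start Z0 = {t3}, keep only states in Sat with every successor in Z. Already a fixed point.
Sat(AG A[p U (p ∧ b)]) = {t3}
EG (AG A[p U (p ∧ b)]): greatest fixpoint, start Z0 = {t3}, keep only states in Sat with some successor in Z. Already a fixed point.
Sat(EG (AG A[p U (p ∧ b)])) = {t3}

{t3}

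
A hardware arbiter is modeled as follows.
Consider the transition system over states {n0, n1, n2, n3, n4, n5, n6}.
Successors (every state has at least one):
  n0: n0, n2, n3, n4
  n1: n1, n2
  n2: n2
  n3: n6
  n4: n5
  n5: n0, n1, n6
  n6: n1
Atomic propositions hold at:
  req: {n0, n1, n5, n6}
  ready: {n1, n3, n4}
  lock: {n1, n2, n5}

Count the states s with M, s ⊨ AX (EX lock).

6

Sat(EX lock) = {s : some successor in {n1, n2, n5}} = {n0, n1, n2, n4, n5, n6}
Sat(AX (EX lock)) = {s : every successor in {n0, n1, n2, n4, n5, n6}} = {n1, n2, n3, n4, n5, n6}
|Sat(AX (EX lock))| = |{n1, n2, n3, n4, n5, n6}| = 6.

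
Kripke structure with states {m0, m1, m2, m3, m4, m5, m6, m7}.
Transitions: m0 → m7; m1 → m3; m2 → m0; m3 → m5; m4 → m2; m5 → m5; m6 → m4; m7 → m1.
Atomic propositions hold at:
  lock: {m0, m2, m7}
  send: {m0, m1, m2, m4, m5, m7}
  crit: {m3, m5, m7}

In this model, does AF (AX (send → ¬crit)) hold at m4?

Yes

Sat(¬crit) = {m0, m1, m2, m4, m6}
Sat(send → ¬crit) = {m0, m1, m2, m3, m4, m6}
Sat(AX (send → ¬crit)) = {s : every successor in {m0, m1, m2, m3, m4, m6}} = {m1, m2, m4, m6, m7}
AF (AX (send → ¬crit)): least fixpoint, start Z0 = {m1, m2, m4, m6, m7}, add states with every successor in Z. Z1 = {m0, m1, m2, m4, m6, m7}; fixed.
Sat(AF (AX (send → ¬crit))) = {m0, m1, m2, m4, m6, m7}
m4 ∈ Sat(AF (AX (send → ¬crit))) = {m0, m1, m2, m4, m6, m7}, so the formula holds at m4.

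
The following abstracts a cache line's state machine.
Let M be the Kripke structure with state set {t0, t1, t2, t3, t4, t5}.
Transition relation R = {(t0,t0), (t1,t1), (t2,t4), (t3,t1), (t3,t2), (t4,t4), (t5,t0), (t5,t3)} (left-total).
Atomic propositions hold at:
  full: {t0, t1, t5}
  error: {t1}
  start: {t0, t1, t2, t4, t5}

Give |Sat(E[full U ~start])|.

Sat(~start) = {t3}
E[full U ~start]: least fixpoint, start Z0 = Sat(~start) = {t3}, add states in Sat(full) with some successor in Z. Z1 = {t3, t5}; fixed.
Sat(E[full U ~start]) = {t3, t5}
|Sat(E[full U ~start])| = |{t3, t5}| = 2.

2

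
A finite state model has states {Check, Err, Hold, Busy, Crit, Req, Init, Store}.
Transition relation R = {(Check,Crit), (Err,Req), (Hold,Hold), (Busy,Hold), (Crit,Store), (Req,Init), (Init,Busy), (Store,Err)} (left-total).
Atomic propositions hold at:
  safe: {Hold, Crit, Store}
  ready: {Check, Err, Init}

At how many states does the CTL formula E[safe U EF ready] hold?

6

EF ready: least fixpoint, start Z0 = {Check, Err, Init}, add states with some successor in Z. Z1 = {Check, Err, Req, Init, Store}; Z2 = {Check, Err, Crit, Req, Init, Store}; fixed.
Sat(EF ready) = {Check, Err, Crit, Req, Init, Store}
E[safe U EF ready]: least fixpoint, start Z0 = Sat(EF ready) = {Check, Err, Crit, Req, Init, Store}, add states in Sat(safe) with some successor in Z. Already a fixed point.
Sat(E[safe U EF ready]) = {Check, Err, Crit, Req, Init, Store}
|Sat(E[safe U EF ready])| = |{Check, Err, Crit, Req, Init, Store}| = 6.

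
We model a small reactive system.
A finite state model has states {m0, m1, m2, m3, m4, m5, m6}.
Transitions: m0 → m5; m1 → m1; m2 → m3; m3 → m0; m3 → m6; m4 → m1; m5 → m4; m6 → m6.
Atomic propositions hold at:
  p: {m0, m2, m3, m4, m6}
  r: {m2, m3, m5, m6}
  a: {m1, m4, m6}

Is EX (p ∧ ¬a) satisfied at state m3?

Sat(¬a) = {m0, m2, m3, m5}
Sat(p ∧ ¬a) = {m0, m2, m3}
Sat(EX (p ∧ ¬a)) = {s : some successor in {m0, m2, m3}} = {m2, m3}
m3 ∈ Sat(EX (p ∧ ¬a)) = {m2, m3}, so the formula holds at m3.

Yes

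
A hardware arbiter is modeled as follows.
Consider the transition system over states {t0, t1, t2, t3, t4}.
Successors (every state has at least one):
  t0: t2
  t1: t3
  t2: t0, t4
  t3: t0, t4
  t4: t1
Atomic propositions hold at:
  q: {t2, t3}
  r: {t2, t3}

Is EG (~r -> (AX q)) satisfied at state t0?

Yes

Sat(~r) = {t0, t1, t4}
Sat(AX q) = {s : every successor in {t2, t3}} = {t0, t1}
Sat(~r -> (AX q)) = {t0, t1, t2, t3}
EG (~r -> (AX q)): greatest fixpoint, start Z0 = {t0, t1, t2, t3}, keep only states in Sat with some successor in Z. Already a fixed point.
Sat(EG (~r -> (AX q))) = {t0, t1, t2, t3}
t0 ∈ Sat(EG (~r -> (AX q))) = {t0, t1, t2, t3}, so the formula holds at t0.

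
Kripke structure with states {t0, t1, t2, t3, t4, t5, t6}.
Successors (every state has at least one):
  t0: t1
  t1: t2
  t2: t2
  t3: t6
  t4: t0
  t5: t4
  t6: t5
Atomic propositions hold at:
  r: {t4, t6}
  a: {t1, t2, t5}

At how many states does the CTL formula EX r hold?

Sat(EX r) = {s : some successor in {t4, t6}} = {t3, t5}
|Sat(EX r)| = |{t3, t5}| = 2.

2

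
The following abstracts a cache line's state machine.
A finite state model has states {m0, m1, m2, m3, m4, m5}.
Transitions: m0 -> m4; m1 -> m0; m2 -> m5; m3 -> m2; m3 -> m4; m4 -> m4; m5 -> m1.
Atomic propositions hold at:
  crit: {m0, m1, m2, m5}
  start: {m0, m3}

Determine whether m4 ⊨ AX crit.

Sat(AX crit) = {s : every successor in {m0, m1, m2, m5}} = {m1, m2, m5}
m4 ∉ Sat(AX crit) = {m1, m2, m5}, so the formula does not hold at m4.

No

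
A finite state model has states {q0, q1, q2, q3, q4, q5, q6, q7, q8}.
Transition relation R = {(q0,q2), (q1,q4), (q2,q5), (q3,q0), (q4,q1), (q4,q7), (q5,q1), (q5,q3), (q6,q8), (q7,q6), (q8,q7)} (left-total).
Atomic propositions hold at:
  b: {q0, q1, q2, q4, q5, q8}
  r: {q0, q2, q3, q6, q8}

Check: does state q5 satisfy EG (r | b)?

Yes

Sat(r | b) = {q0, q1, q2, q3, q4, q5, q6, q8}
EG (r | b): greatest fixpoint, start Z0 = {q0, q1, q2, q3, q4, q5, q6, q8}, keep only states in Sat with some successor in Z. Z1 = {q0, q1, q2, q3, q4, q5, q6}; Z2 = {q0, q1, q2, q3, q4, q5}; fixed.
Sat(EG (r | b)) = {q0, q1, q2, q3, q4, q5}
q5 ∈ Sat(EG (r | b)) = {q0, q1, q2, q3, q4, q5}, so the formula holds at q5.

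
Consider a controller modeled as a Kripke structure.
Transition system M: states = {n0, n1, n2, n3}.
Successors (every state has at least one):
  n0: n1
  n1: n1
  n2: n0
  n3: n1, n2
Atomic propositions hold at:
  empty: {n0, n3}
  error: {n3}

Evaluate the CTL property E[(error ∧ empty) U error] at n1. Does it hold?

No

Sat(error ∧ empty) = {n3}
E[(error ∧ empty) U error]: least fixpoint, start Z0 = Sat(error) = {n3}, add states in Sat(error ∧ empty) with some successor in Z. Already a fixed point.
Sat(E[(error ∧ empty) U error]) = {n3}
n1 ∉ Sat(E[(error ∧ empty) U error]) = {n3}, so the formula does not hold at n1.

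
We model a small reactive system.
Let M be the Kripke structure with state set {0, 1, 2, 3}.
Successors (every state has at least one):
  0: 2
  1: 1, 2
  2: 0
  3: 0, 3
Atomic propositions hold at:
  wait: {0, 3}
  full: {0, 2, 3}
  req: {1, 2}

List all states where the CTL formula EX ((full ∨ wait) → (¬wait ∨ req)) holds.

{0, 1}

Sat(full ∨ wait) = {0, 2, 3}
Sat(¬wait) = {1, 2}
Sat(¬wait ∨ req) = {1, 2}
Sat((full ∨ wait) → (¬wait ∨ req)) = {1, 2}
Sat(EX ((full ∨ wait) → (¬wait ∨ req))) = {s : some successor in {1, 2}} = {0, 1}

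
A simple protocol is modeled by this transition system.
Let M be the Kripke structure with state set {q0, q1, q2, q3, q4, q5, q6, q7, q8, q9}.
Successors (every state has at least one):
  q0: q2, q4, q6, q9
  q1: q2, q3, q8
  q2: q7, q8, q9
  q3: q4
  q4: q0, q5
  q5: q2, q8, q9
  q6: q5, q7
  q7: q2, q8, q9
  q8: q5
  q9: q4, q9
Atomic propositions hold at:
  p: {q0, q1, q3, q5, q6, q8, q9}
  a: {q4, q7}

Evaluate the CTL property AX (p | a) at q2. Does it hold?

Yes

Sat(p | a) = {q0, q1, q3, q4, q5, q6, q7, q8, q9}
Sat(AX (p | a)) = {s : every successor in {q0, q1, q3, q4, q5, q6, q7, q8, q9}} = {q2, q3, q4, q6, q8, q9}
q2 ∈ Sat(AX (p | a)) = {q2, q3, q4, q6, q8, q9}, so the formula holds at q2.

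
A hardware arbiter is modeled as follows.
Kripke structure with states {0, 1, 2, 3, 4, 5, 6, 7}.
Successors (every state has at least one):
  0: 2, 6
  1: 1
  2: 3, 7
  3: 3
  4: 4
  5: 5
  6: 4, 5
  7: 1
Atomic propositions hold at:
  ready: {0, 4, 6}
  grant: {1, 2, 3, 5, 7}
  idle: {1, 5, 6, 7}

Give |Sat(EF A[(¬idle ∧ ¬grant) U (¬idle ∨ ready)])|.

Sat(¬idle) = {0, 2, 3, 4}
Sat(¬grant) = {0, 4, 6}
Sat(¬idle ∧ ¬grant) = {0, 4}
Sat(¬idle ∨ ready) = {0, 2, 3, 4, 6}
A[(¬idle ∧ ¬grant) U (¬idle ∨ ready)]: least fixpoint, start Z0 = Sat((¬idle ∨ ready)) = {0, 2, 3, 4, 6}, add states in Sat(¬idle ∧ ¬grant) with every successor in Z. Already a fixed point.
Sat(A[(¬idle ∧ ¬grant) U (¬idle ∨ ready)]) = {0, 2, 3, 4, 6}
EF A[(¬idle ∧ ¬grant) U (¬idle ∨ ready)]: least fixpoint, start Z0 = {0, 2, 3, 4, 6}, add states with some successor in Z. Already a fixed point.
Sat(EF A[(¬idle ∧ ¬grant) U (¬idle ∨ ready)]) = {0, 2, 3, 4, 6}
|Sat(EF A[(¬idle ∧ ¬grant) U (¬idle ∨ ready)])| = |{0, 2, 3, 4, 6}| = 5.

5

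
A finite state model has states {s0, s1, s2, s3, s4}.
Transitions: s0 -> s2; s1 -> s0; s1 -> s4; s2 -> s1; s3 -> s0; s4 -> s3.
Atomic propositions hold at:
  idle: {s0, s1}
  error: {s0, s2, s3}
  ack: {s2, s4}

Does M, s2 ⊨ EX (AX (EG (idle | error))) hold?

No

Sat(idle | error) = {s0, s1, s2, s3}
EG (idle | error): greatest fixpoint, start Z0 = {s0, s1, s2, s3}, keep only states in Sat with some successor in Z. Already a fixed point.
Sat(EG (idle | error)) = {s0, s1, s2, s3}
Sat(AX (EG (idle | error))) = {s : every successor in {s0, s1, s2, s3}} = {s0, s2, s3, s4}
Sat(EX (AX (EG (idle | error)))) = {s : some successor in {s0, s2, s3, s4}} = {s0, s1, s3, s4}
s2 ∉ Sat(EX (AX (EG (idle | error)))) = {s0, s1, s3, s4}, so the formula does not hold at s2.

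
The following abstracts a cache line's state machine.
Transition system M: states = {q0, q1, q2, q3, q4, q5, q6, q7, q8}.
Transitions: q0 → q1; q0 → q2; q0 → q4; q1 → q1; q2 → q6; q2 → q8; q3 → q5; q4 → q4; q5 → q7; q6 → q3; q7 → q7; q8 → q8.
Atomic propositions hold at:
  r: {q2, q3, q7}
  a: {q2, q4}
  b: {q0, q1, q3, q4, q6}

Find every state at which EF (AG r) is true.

{q0, q2, q3, q5, q6, q7}

AG r: greatest fixpoint, start Z0 = {q2, q3, q7}, keep only states in Sat with every successor in Z. Z1 = {q7}; fixed.
Sat(AG r) = {q7}
EF (AG r): least fixpoint, start Z0 = {q7}, add states with some successor in Z. Z1 = {q5, q7}; Z2 = {q3, q5, q7}; Z3 = {q3, q5, q6, q7}; Z4 = {q2, q3, q5, q6, q7}; Z5 = {q0, q2, q3, q5, q6, q7}; fixed.
Sat(EF (AG r)) = {q0, q2, q3, q5, q6, q7}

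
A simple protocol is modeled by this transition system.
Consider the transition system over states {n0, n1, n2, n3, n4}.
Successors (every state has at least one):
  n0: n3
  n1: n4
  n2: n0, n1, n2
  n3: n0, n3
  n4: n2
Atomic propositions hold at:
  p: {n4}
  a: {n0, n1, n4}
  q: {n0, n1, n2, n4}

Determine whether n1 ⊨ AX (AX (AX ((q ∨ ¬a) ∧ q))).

Yes

Sat(¬a) = {n2, n3}
Sat(q ∨ ¬a) = {n0, n1, n2, n3, n4}
Sat((q ∨ ¬a) ∧ q) = {n0, n1, n2, n4}
Sat(AX ((q ∨ ¬a) ∧ q)) = {s : every successor in {n0, n1, n2, n4}} = {n1, n2, n4}
Sat(AX (AX ((q ∨ ¬a) ∧ q))) = {s : every successor in {n1, n2, n4}} = {n1, n4}
Sat(AX (AX (AX ((q ∨ ¬a) ∧ q)))) = {s : every successor in {n1, n4}} = {n1}
n1 ∈ Sat(AX (AX (AX ((q ∨ ¬a) ∧ q)))) = {n1}, so the formula holds at n1.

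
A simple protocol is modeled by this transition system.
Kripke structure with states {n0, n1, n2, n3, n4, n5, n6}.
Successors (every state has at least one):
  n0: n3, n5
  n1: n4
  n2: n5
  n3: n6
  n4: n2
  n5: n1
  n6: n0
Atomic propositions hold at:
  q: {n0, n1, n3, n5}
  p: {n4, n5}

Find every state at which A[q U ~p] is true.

{n0, n1, n2, n3, n5, n6}

Sat(~p) = {n0, n1, n2, n3, n6}
A[q U ~p]: least fixpoint, start Z0 = Sat(~p) = {n0, n1, n2, n3, n6}, add states in Sat(q) with every successor in Z. Z1 = {n0, n1, n2, n3, n5, n6}; fixed.
Sat(A[q U ~p]) = {n0, n1, n2, n3, n5, n6}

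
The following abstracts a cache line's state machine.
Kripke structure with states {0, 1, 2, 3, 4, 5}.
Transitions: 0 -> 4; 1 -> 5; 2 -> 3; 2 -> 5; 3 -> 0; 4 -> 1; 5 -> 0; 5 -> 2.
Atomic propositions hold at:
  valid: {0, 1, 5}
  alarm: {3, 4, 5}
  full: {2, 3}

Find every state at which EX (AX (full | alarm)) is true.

{3, 4, 5}

Sat(full | alarm) = {2, 3, 4, 5}
Sat(AX (full | alarm)) = {s : every successor in {2, 3, 4, 5}} = {0, 1, 2}
Sat(EX (AX (full | alarm))) = {s : some successor in {0, 1, 2}} = {3, 4, 5}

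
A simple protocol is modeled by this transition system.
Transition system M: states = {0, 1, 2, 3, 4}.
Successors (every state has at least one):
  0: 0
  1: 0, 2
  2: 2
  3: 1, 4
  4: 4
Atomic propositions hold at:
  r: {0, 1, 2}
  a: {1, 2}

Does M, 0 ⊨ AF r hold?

AF r: least fixpoint, start Z0 = {0, 1, 2}, add states with every successor in Z. Already a fixed point.
Sat(AF r) = {0, 1, 2}
0 ∈ Sat(AF r) = {0, 1, 2}, so the formula holds at 0.

Yes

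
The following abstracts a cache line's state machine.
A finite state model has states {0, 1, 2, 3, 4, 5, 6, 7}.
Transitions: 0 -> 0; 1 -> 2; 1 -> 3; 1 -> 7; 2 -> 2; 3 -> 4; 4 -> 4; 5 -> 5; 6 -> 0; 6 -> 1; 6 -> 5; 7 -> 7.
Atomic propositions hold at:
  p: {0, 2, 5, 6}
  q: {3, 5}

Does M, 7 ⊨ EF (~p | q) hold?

Sat(~p) = {1, 3, 4, 7}
Sat(~p | q) = {1, 3, 4, 5, 7}
EF (~p | q): least fixpoint, start Z0 = {1, 3, 4, 5, 7}, add states with some successor in Z. Z1 = {1, 3, 4, 5, 6, 7}; fixed.
Sat(EF (~p | q)) = {1, 3, 4, 5, 6, 7}
7 ∈ Sat(EF (~p | q)) = {1, 3, 4, 5, 6, 7}, so the formula holds at 7.

Yes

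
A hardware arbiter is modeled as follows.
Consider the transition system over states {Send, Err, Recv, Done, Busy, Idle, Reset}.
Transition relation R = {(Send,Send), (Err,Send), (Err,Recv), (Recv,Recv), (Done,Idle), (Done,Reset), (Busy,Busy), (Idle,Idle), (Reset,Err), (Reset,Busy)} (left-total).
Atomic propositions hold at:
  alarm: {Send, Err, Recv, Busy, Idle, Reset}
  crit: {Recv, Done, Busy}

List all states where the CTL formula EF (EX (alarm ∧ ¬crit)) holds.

{Send, Err, Done, Idle, Reset}

Sat(¬crit) = {Send, Err, Idle, Reset}
Sat(alarm ∧ ¬crit) = {Send, Err, Idle, Reset}
Sat(EX (alarm ∧ ¬crit)) = {s : some successor in {Send, Err, Idle, Reset}} = {Send, Err, Done, Idle, Reset}
EF (EX (alarm ∧ ¬crit)): least fixpoint, start Z0 = {Send, Err, Done, Idle, Reset}, add states with some successor in Z. Already a fixed point.
Sat(EF (EX (alarm ∧ ¬crit))) = {Send, Err, Done, Idle, Reset}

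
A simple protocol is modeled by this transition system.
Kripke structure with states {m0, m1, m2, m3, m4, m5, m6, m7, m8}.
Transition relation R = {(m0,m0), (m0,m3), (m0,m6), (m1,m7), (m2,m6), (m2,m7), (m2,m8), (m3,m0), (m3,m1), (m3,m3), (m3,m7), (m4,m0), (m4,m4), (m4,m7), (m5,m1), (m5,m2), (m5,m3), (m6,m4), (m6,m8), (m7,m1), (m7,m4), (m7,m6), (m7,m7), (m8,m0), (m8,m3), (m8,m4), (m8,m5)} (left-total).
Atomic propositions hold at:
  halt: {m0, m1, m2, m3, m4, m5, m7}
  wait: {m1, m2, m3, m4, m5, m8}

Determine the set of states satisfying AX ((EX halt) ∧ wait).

Sat(EX halt) = {s : some successor in {m0, m1, m2, m3, m4, m5, m7}} = {m0, m1, m2, m3, m4, m5, m6, m7, m8}
Sat((EX halt) ∧ wait) = {m1, m2, m3, m4, m5, m8}
Sat(AX ((EX halt) ∧ wait)) = {s : every successor in {m1, m2, m3, m4, m5, m8}} = {m5, m6}

{m5, m6}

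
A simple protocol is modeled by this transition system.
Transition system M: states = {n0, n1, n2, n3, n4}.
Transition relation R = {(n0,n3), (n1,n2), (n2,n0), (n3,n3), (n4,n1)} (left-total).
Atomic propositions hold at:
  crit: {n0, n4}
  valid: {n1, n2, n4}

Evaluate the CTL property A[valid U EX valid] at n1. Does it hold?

Sat(EX valid) = {s : some successor in {n1, n2, n4}} = {n1, n4}
A[valid U EX valid]: least fixpoint, start Z0 = Sat(EX valid) = {n1, n4}, add states in Sat(valid) with every successor in Z. Already a fixed point.
Sat(A[valid U EX valid]) = {n1, n4}
n1 ∈ Sat(A[valid U EX valid]) = {n1, n4}, so the formula holds at n1.

Yes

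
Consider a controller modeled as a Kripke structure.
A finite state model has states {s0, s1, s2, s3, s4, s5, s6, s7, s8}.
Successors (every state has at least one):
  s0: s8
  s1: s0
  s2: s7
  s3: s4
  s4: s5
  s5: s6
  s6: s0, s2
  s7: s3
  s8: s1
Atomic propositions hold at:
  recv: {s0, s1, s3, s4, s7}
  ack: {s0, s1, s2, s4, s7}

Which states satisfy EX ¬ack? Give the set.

Sat(¬ack) = {s3, s5, s6, s8}
Sat(EX ¬ack) = {s : some successor in {s3, s5, s6, s8}} = {s0, s4, s5, s7}

{s0, s4, s5, s7}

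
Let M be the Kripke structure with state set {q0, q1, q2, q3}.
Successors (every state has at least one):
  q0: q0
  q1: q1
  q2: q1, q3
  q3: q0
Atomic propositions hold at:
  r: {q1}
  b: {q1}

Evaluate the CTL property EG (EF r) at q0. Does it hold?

No

EF r: least fixpoint, start Z0 = {q1}, add states with some successor in Z. Z1 = {q1, q2}; fixed.
Sat(EF r) = {q1, q2}
EG (EF r): greatest fixpoint, start Z0 = {q1, q2}, keep only states in Sat with some successor in Z. Already a fixed point.
Sat(EG (EF r)) = {q1, q2}
q0 ∉ Sat(EG (EF r)) = {q1, q2}, so the formula does not hold at q0.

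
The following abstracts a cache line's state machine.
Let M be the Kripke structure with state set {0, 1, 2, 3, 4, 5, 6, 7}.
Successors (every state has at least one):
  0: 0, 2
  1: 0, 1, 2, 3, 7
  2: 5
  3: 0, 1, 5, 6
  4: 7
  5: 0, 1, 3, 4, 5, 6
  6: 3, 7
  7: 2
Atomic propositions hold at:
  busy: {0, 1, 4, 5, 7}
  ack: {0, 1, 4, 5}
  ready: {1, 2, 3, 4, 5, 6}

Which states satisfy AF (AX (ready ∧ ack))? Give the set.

{2, 4, 7}

Sat(ready ∧ ack) = {1, 4, 5}
Sat(AX (ready ∧ ack)) = {s : every successor in {1, 4, 5}} = {2}
AF (AX (ready ∧ ack)): least fixpoint, start Z0 = {2}, add states with every successor in Z. Z1 = {2, 7}; Z2 = {2, 4, 7}; fixed.
Sat(AF (AX (ready ∧ ack))) = {2, 4, 7}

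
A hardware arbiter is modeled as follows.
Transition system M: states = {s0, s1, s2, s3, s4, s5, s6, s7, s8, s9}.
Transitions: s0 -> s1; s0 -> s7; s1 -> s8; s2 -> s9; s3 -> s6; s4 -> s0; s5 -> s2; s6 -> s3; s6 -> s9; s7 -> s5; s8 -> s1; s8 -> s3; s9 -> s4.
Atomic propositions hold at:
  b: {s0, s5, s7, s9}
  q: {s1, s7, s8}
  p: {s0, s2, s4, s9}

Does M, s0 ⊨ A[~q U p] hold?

Yes

Sat(~q) = {s0, s2, s3, s4, s5, s6, s9}
A[~q U p]: least fixpoint, start Z0 = Sat(p) = {s0, s2, s4, s9}, add states in Sat(~q) with every successor in Z. Z1 = {s0, s2, s4, s5, s9}; fixed.
Sat(A[~q U p]) = {s0, s2, s4, s5, s9}
s0 ∈ Sat(A[~q U p]) = {s0, s2, s4, s5, s9}, so the formula holds at s0.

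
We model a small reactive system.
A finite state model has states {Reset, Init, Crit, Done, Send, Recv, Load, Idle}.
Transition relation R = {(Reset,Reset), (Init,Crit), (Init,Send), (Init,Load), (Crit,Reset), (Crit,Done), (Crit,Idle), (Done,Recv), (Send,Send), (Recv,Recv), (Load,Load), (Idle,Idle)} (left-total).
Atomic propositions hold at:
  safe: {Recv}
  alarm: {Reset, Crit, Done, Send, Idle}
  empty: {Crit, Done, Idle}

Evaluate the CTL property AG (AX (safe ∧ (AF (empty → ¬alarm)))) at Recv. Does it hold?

Sat(¬alarm) = {Init, Recv, Load}
Sat(empty → ¬alarm) = {Reset, Init, Send, Recv, Load}
AF (empty → ¬alarm): least fixpoint, start Z0 = {Reset, Init, Send, Recv, Load}, add states with every successor in Z. Z1 = {Reset, Init, Done, Send, Recv, Load}; fixed.
Sat(AF (empty → ¬alarm)) = {Reset, Init, Done, Send, Recv, Load}
Sat(safe ∧ (AF (empty → ¬alarm))) = {Recv}
Sat(AX (safe ∧ (AF (empty → ¬alarm)))) = {s : every successor in {Recv}} = {Done, Recv}
AG (AX (safe ∧ (AF (empty → ¬alarm)))): greatest fixpoint, start Z0 = {Done, Recv}, keep only states in Sat with every successor in Z. Already a fixed point.
Sat(AG (AX (safe ∧ (AF (empty → ¬alarm))))) = {Done, Recv}
Recv ∈ Sat(AG (AX (safe ∧ (AF (empty → ¬alarm))))) = {Done, Recv}, so the formula holds at Recv.

Yes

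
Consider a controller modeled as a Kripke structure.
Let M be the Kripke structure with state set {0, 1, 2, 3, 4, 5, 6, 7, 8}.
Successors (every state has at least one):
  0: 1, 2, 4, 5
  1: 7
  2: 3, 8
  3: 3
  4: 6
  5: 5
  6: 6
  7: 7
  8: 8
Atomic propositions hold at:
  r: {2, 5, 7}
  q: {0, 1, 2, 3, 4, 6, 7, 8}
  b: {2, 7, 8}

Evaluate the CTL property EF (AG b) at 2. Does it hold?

AG b: greatest fixpoint, start Z0 = {2, 7, 8}, keep only states in Sat with every successor in Z. Z1 = {7, 8}; fixed.
Sat(AG b) = {7, 8}
EF (AG b): least fixpoint, start Z0 = {7, 8}, add states with some successor in Z. Z1 = {1, 2, 7, 8}; Z2 = {0, 1, 2, 7, 8}; fixed.
Sat(EF (AG b)) = {0, 1, 2, 7, 8}
2 ∈ Sat(EF (AG b)) = {0, 1, 2, 7, 8}, so the formula holds at 2.

Yes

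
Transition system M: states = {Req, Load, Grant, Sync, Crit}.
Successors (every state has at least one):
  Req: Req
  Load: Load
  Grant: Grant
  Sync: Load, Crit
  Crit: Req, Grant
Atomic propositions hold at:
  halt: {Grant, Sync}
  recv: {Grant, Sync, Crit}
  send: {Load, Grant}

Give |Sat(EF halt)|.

3

EF halt: least fixpoint, start Z0 = {Grant, Sync}, add states with some successor in Z. Z1 = {Grant, Sync, Crit}; fixed.
Sat(EF halt) = {Grant, Sync, Crit}
|Sat(EF halt)| = |{Grant, Sync, Crit}| = 3.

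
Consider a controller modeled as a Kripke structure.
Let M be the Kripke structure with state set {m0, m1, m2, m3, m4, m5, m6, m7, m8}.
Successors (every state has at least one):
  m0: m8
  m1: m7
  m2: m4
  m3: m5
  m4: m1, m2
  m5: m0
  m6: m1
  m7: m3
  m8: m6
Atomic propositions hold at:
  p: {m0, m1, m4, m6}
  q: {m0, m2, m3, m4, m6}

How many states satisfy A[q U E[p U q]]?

E[p U q]: least fixpoint, start Z0 = Sat(q) = {m0, m2, m3, m4, m6}, add states in Sat(p) with some successor in Z. Already a fixed point.
Sat(E[p U q]) = {m0, m2, m3, m4, m6}
A[q U E[p U q]]: least fixpoint, start Z0 = Sat(E[p U q]) = {m0, m2, m3, m4, m6}, add states in Sat(q) with every successor in Z. Already a fixed point.
Sat(A[q U E[p U q]]) = {m0, m2, m3, m4, m6}
|Sat(A[q U E[p U q]])| = |{m0, m2, m3, m4, m6}| = 5.

5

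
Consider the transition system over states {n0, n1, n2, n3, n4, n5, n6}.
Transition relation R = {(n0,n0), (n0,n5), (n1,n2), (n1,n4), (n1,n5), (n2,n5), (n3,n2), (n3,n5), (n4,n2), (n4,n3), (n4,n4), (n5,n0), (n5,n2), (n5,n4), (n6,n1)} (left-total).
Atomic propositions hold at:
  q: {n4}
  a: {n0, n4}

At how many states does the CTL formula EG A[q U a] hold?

2

A[q U a]: least fixpoint, start Z0 = Sat(a) = {n0, n4}, add states in Sat(q) with every successor in Z. Already a fixed point.
Sat(A[q U a]) = {n0, n4}
EG A[q U a]: greatest fixpoint, start Z0 = {n0, n4}, keep only states in Sat with some successor in Z. Already a fixed point.
Sat(EG A[q U a]) = {n0, n4}
|Sat(EG A[q U a])| = |{n0, n4}| = 2.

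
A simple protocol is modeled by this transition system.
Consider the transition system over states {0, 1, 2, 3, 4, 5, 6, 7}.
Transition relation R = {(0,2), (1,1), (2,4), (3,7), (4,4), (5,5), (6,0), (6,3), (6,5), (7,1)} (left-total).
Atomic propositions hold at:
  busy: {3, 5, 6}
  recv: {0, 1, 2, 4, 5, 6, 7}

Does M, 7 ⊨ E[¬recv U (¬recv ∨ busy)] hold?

No

Sat(¬recv) = {3}
Sat(¬recv ∨ busy) = {3, 5, 6}
E[¬recv U (¬recv ∨ busy)]: least fixpoint, start Z0 = Sat((¬recv ∨ busy)) = {3, 5, 6}, add states in Sat(¬recv) with some successor in Z. Already a fixed point.
Sat(E[¬recv U (¬recv ∨ busy)]) = {3, 5, 6}
7 ∉ Sat(E[¬recv U (¬recv ∨ busy)]) = {3, 5, 6}, so the formula does not hold at 7.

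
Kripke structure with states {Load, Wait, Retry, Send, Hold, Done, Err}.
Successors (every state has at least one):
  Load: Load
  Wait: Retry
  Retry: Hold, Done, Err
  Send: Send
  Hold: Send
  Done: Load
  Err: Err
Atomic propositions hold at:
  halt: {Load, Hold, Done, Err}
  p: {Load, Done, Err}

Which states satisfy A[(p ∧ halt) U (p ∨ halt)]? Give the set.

Sat(p ∧ halt) = {Load, Done, Err}
Sat(p ∨ halt) = {Load, Hold, Done, Err}
A[(p ∧ halt) U (p ∨ halt)]: least fixpoint, start Z0 = Sat((p ∨ halt)) = {Load, Hold, Done, Err}, add states in Sat(p ∧ halt) with every successor in Z. Already a fixed point.
Sat(A[(p ∧ halt) U (p ∨ halt)]) = {Load, Hold, Done, Err}

{Load, Hold, Done, Err}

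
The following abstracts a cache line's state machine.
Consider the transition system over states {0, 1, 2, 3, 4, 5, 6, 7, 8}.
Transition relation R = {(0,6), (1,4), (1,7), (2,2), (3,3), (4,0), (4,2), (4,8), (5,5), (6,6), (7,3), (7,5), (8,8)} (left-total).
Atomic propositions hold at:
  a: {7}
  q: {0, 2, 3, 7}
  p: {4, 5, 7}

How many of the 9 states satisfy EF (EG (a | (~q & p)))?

Sat(~q) = {1, 4, 5, 6, 8}
Sat(~q & p) = {4, 5}
Sat(a | (~q & p)) = {4, 5, 7}
EG (a | (~q & p)): greatest fixpoint, start Z0 = {4, 5, 7}, keep only states in Sat with some successor in Z. Z1 = {5, 7}; fixed.
Sat(EG (a | (~q & p))) = {5, 7}
EF (EG (a | (~q & p))): least fixpoint, start Z0 = {5, 7}, add states with some successor in Z. Z1 = {1, 5, 7}; fixed.
Sat(EF (EG (a | (~q & p)))) = {1, 5, 7}
|Sat(EF (EG (a | (~q & p))))| = |{1, 5, 7}| = 3.

3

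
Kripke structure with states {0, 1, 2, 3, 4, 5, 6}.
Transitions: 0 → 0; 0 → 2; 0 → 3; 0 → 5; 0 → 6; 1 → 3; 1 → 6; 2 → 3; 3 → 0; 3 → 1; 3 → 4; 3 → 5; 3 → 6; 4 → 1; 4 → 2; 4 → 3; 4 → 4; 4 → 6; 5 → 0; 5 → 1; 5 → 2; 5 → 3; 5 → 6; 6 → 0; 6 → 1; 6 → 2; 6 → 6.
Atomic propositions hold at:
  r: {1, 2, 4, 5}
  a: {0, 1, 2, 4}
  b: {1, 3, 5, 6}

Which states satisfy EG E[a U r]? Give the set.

E[a U r]: least fixpoint, start Z0 = Sat(r) = {1, 2, 4, 5}, add states in Sat(a) with some successor in Z. Z1 = {0, 1, 2, 4, 5}; fixed.
Sat(E[a U r]) = {0, 1, 2, 4, 5}
EG E[a U r]: greatest fixpoint, start Z0 = {0, 1, 2, 4, 5}, keep only states in Sat with some successor in Z. Z1 = {0, 4, 5}; fixed.
Sat(EG E[a U r]) = {0, 4, 5}

{0, 4, 5}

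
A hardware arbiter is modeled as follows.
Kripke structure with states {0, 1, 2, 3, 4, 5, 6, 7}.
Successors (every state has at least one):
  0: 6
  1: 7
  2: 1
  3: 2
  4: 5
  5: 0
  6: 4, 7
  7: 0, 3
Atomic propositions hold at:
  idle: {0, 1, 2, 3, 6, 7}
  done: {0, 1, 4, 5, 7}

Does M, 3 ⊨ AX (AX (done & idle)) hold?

Yes

Sat(done & idle) = {0, 1, 7}
Sat(AX (done & idle)) = {s : every successor in {0, 1, 7}} = {1, 2, 5}
Sat(AX (AX (done & idle))) = {s : every successor in {1, 2, 5}} = {2, 3, 4}
3 ∈ Sat(AX (AX (done & idle))) = {2, 3, 4}, so the formula holds at 3.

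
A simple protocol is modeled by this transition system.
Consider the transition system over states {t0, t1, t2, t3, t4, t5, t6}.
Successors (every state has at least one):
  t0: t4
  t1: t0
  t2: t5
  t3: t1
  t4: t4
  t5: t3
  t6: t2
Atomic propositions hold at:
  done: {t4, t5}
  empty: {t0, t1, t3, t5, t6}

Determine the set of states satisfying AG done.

AG done: greatest fixpoint, start Z0 = {t4, t5}, keep only states in Sat with every successor in Z. Z1 = {t4}; fixed.
Sat(AG done) = {t4}

{t4}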